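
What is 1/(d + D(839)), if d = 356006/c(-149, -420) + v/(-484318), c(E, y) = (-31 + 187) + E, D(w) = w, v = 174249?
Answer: 484318/25037613397 ≈ 1.9344e-5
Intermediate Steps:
c(E, y) = 156 + E
d = 24631270595/484318 (d = 356006/(156 - 149) + 174249/(-484318) = 356006/7 + 174249*(-1/484318) = 356006*(⅐) - 174249/484318 = 50858 - 174249/484318 = 24631270595/484318 ≈ 50858.)
1/(d + D(839)) = 1/(24631270595/484318 + 839) = 1/(25037613397/484318) = 484318/25037613397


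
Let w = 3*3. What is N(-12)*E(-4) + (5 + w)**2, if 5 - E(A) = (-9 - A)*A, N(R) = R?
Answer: 376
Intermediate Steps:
w = 9
E(A) = 5 - A*(-9 - A) (E(A) = 5 - (-9 - A)*A = 5 - A*(-9 - A))
N(-12)*E(-4) + (5 + w)**2 = -12*(5 + (-4)**2 + 9*(-4)) + (5 + 9)**2 = -12*(5 + 16 - 36) + 14**2 = -12*(-15) + 196 = 180 + 196 = 376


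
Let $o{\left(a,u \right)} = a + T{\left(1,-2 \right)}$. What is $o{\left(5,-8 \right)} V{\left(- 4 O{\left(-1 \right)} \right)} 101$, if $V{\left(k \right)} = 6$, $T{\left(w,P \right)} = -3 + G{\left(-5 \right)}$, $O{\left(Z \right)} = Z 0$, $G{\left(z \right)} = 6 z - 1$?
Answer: $-17574$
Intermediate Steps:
$G{\left(z \right)} = -1 + 6 z$
$O{\left(Z \right)} = 0$
$T{\left(w,P \right)} = -34$ ($T{\left(w,P \right)} = -3 + \left(-1 + 6 \left(-5\right)\right) = -3 - 31 = -34$)
$o{\left(a,u \right)} = -34 + a$ ($o{\left(a,u \right)} = a - 34 = -34 + a$)
$o{\left(5,-8 \right)} V{\left(- 4 O{\left(-1 \right)} \right)} 101 = \left(-34 + 5\right) 6 \cdot 101 = \left(-29\right) 6 \cdot 101 = \left(-174\right) 101 = -17574$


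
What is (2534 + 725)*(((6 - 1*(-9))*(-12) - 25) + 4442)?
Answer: 13808383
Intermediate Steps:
(2534 + 725)*(((6 - 1*(-9))*(-12) - 25) + 4442) = 3259*(((6 + 9)*(-12) - 25) + 4442) = 3259*((15*(-12) - 25) + 4442) = 3259*((-180 - 25) + 4442) = 3259*(-205 + 4442) = 3259*4237 = 13808383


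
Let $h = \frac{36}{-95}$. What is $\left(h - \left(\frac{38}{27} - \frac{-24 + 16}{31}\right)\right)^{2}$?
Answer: $\frac{26426403844}{6322635225} \approx 4.1796$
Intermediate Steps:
$h = - \frac{36}{95}$ ($h = 36 \left(- \frac{1}{95}\right) = - \frac{36}{95} \approx -0.37895$)
$\left(h - \left(\frac{38}{27} - \frac{-24 + 16}{31}\right)\right)^{2} = \left(- \frac{36}{95} - \left(\frac{38}{27} - \frac{-24 + 16}{31}\right)\right)^{2} = \left(- \frac{36}{95} - \frac{1394}{837}\right)^{2} = \left(- \frac{162562}{79515}\right)^{2} = \frac{26426403844}{6322635225}$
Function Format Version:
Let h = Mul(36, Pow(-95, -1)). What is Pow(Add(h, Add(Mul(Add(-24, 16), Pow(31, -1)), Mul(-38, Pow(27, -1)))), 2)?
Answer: Rational(26426403844, 6322635225) ≈ 4.1796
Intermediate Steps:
h = Rational(-36, 95) (h = Mul(36, Rational(-1, 95)) = Rational(-36, 95) ≈ -0.37895)
Pow(Add(h, Add(Mul(Add(-24, 16), Pow(31, -1)), Mul(-38, Pow(27, -1)))), 2) = Pow(Add(Rational(-36, 95), Add(Mul(Add(-24, 16), Pow(31, -1)), Mul(-38, Pow(27, -1)))), 2) = Pow(Add(Rational(-36, 95), Add(Mul(-8, Rational(1, 31)), Mul(-38, Rational(1, 27)))), 2) = Pow(Add(Rational(-36, 95), Add(Rational(-8, 31), Rational(-38, 27))), 2) = Pow(Add(Rational(-36, 95), Rational(-1394, 837)), 2) = Pow(Rational(-162562, 79515), 2) = Rational(26426403844, 6322635225)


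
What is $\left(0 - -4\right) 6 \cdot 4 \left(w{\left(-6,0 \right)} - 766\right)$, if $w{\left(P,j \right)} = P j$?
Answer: $-73536$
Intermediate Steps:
$\left(0 - -4\right) 6 \cdot 4 \left(w{\left(-6,0 \right)} - 766\right) = \left(0 - -4\right) 6 \cdot 4 \left(\left(-6\right) 0 - 766\right) = \left(0 + 4\right) 6 \cdot 4 \left(0 - 766\right) = 4 \cdot 6 \cdot 4 \left(-766\right) = 24 \cdot 4 \left(-766\right) = 96 \left(-766\right) = -73536$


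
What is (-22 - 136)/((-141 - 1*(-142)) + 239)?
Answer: -79/120 ≈ -0.65833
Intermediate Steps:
(-22 - 136)/((-141 - 1*(-142)) + 239) = -158/((-141 + 142) + 239) = -158/(1 + 239) = -158/240 = -158*1/240 = -79/120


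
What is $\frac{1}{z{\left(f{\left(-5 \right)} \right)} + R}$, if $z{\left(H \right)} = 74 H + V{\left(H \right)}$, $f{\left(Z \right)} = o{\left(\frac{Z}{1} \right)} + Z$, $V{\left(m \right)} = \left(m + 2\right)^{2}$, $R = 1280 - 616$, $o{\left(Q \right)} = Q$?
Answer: $- \frac{1}{12} \approx -0.083333$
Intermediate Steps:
$R = 664$ ($R = 1280 - 616 = 664$)
$V{\left(m \right)} = \left(2 + m\right)^{2}$
$f{\left(Z \right)} = 2 Z$ ($f{\left(Z \right)} = \frac{Z}{1} + Z = Z 1 + Z = Z + Z = 2 Z$)
$z{\left(H \right)} = \left(2 + H\right)^{2} + 74 H$ ($z{\left(H \right)} = 74 H + \left(2 + H\right)^{2} = \left(2 + H\right)^{2} + 74 H$)
$\frac{1}{z{\left(f{\left(-5 \right)} \right)} + R} = \frac{1}{\left(\left(2 + 2 \left(-5\right)\right)^{2} + 74 \cdot 2 \left(-5\right)\right) + 664} = \frac{1}{\left(\left(2 - 10\right)^{2} + 74 \left(-10\right)\right) + 664} = \frac{1}{\left(\left(-8\right)^{2} - 740\right) + 664} = \frac{1}{\left(64 - 740\right) + 664} = \frac{1}{-676 + 664} = \frac{1}{-12} = - \frac{1}{12}$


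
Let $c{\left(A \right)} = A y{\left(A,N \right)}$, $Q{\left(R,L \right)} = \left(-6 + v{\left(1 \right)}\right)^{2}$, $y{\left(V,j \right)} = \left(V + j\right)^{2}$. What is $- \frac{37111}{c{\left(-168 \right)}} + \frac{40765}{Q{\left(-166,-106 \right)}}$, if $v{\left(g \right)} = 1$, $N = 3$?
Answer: $\frac{7458075391}{4573800} \approx 1630.6$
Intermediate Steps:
$Q{\left(R,L \right)} = 25$ ($Q{\left(R,L \right)} = \left(-6 + 1\right)^{2} = \left(-5\right)^{2} = 25$)
$c{\left(A \right)} = A \left(3 + A\right)^{2}$ ($c{\left(A \right)} = A \left(A + 3\right)^{2} = A \left(3 + A\right)^{2}$)
$- \frac{37111}{c{\left(-168 \right)}} + \frac{40765}{Q{\left(-166,-106 \right)}} = - \frac{37111}{\left(-168\right) \left(3 - 168\right)^{2}} + \frac{40765}{25} = - \frac{37111}{\left(-168\right) \left(-165\right)^{2}} + 40765 \cdot \frac{1}{25} = - \frac{37111}{\left(-168\right) 27225} + \frac{8153}{5} = - \frac{37111}{-4573800} + \frac{8153}{5} = \left(-37111\right) \left(- \frac{1}{4573800}\right) + \frac{8153}{5} = \frac{37111}{4573800} + \frac{8153}{5} = \frac{7458075391}{4573800}$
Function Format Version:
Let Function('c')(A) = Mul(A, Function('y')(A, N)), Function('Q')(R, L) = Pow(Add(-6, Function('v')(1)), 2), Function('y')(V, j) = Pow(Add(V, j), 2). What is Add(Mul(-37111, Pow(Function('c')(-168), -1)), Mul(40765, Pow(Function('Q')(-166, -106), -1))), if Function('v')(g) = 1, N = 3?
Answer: Rational(7458075391, 4573800) ≈ 1630.6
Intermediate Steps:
Function('Q')(R, L) = 25 (Function('Q')(R, L) = Pow(Add(-6, 1), 2) = Pow(-5, 2) = 25)
Function('c')(A) = Mul(A, Pow(Add(3, A), 2)) (Function('c')(A) = Mul(A, Pow(Add(A, 3), 2)) = Mul(A, Pow(Add(3, A), 2)))
Add(Mul(-37111, Pow(Function('c')(-168), -1)), Mul(40765, Pow(Function('Q')(-166, -106), -1))) = Add(Mul(-37111, Pow(Mul(-168, Pow(Add(3, -168), 2)), -1)), Mul(40765, Pow(25, -1))) = Add(Mul(-37111, Pow(Mul(-168, Pow(-165, 2)), -1)), Mul(40765, Rational(1, 25))) = Add(Mul(-37111, Pow(Mul(-168, 27225), -1)), Rational(8153, 5)) = Add(Mul(-37111, Pow(-4573800, -1)), Rational(8153, 5)) = Add(Mul(-37111, Rational(-1, 4573800)), Rational(8153, 5)) = Add(Rational(37111, 4573800), Rational(8153, 5)) = Rational(7458075391, 4573800)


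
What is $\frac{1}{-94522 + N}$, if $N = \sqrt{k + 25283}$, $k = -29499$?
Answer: $- \frac{47261}{4467206350} - \frac{i \sqrt{1054}}{4467206350} \approx -1.058 \cdot 10^{-5} - 7.2675 \cdot 10^{-9} i$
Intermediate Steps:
$N = 2 i \sqrt{1054}$ ($N = \sqrt{-29499 + 25283} = \sqrt{-4216} = 2 i \sqrt{1054} \approx 64.931 i$)
$\frac{1}{-94522 + N} = \frac{1}{-94522 + 2 i \sqrt{1054}}$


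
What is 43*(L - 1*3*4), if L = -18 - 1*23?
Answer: -2279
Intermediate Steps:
L = -41 (L = -18 - 23 = -41)
43*(L - 1*3*4) = 43*(-41 - 1*3*4) = 43*(-41 - 3*4) = 43*(-41 - 12) = 43*(-53) = -2279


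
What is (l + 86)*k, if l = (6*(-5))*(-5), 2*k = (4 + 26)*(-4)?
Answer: -14160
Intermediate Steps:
k = -60 (k = ((4 + 26)*(-4))/2 = (30*(-4))/2 = (½)*(-120) = -60)
l = 150 (l = -30*(-5) = 150)
(l + 86)*k = (150 + 86)*(-60) = 236*(-60) = -14160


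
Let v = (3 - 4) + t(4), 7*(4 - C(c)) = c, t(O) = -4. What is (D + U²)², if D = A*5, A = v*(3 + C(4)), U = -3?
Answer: 1127844/49 ≈ 23017.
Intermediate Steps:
C(c) = 4 - c/7
v = -5 (v = (3 - 4) - 4 = -1 - 4 = -5)
A = -225/7 (A = -5*(3 + (4 - ⅐*4)) = -5*(3 + (4 - 4/7)) = -5*(3 + 24/7) = -5*45/7 = -225/7 ≈ -32.143)
D = -1125/7 (D = -225/7*5 = -1125/7 ≈ -160.71)
(D + U²)² = (-1125/7 + (-3)²)² = (-1125/7 + 9)² = (-1062/7)² = 1127844/49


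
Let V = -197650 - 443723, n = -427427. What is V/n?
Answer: 641373/427427 ≈ 1.5005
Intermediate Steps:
V = -641373
V/n = -641373/(-427427) = -641373*(-1/427427) = 641373/427427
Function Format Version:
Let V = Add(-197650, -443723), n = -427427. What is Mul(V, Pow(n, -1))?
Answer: Rational(641373, 427427) ≈ 1.5005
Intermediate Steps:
V = -641373
Mul(V, Pow(n, -1)) = Mul(-641373, Pow(-427427, -1)) = Mul(-641373, Rational(-1, 427427)) = Rational(641373, 427427)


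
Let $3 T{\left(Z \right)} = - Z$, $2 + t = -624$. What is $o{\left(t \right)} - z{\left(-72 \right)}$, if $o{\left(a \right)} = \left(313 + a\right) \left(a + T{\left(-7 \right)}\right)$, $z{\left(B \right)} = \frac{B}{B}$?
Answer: $\frac{585620}{3} \approx 1.9521 \cdot 10^{5}$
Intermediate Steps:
$t = -626$ ($t = -2 - 624 = -626$)
$T{\left(Z \right)} = - \frac{Z}{3}$ ($T{\left(Z \right)} = \frac{\left(-1\right) Z}{3} = - \frac{Z}{3}$)
$z{\left(B \right)} = 1$
$o{\left(a \right)} = \left(313 + a\right) \left(\frac{7}{3} + a\right)$ ($o{\left(a \right)} = \left(313 + a\right) \left(a - - \frac{7}{3}\right) = \left(313 + a\right) \left(a + \frac{7}{3}\right) = \left(313 + a\right) \left(\frac{7}{3} + a\right)$)
$o{\left(t \right)} - z{\left(-72 \right)} = \left(\frac{2191}{3} + \left(-626\right)^{2} + \frac{946}{3} \left(-626\right)\right) - 1 = \left(\frac{2191}{3} + 391876 - \frac{592196}{3}\right) - 1 = \frac{585623}{3} - 1 = \frac{585620}{3}$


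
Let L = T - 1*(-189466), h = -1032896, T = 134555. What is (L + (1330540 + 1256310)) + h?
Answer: 1877975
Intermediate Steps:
L = 324021 (L = 134555 - 1*(-189466) = 134555 + 189466 = 324021)
(L + (1330540 + 1256310)) + h = (324021 + (1330540 + 1256310)) - 1032896 = (324021 + 2586850) - 1032896 = 2910871 - 1032896 = 1877975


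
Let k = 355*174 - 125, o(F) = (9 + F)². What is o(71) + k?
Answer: 68045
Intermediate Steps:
k = 61645 (k = 61770 - 125 = 61645)
o(71) + k = (9 + 71)² + 61645 = 80² + 61645 = 6400 + 61645 = 68045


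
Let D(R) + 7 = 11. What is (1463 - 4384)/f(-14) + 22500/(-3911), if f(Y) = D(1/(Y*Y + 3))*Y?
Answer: 10164031/219016 ≈ 46.408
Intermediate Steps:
D(R) = 4 (D(R) = -7 + 11 = 4)
f(Y) = 4*Y
(1463 - 4384)/f(-14) + 22500/(-3911) = (1463 - 4384)/((4*(-14))) + 22500/(-3911) = -2921/(-56) + 22500*(-1/3911) = -2921*(-1/56) - 22500/3911 = 2921/56 - 22500/3911 = 10164031/219016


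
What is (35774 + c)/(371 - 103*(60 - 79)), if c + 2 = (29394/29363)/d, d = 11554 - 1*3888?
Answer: 1342026876095/87337542104 ≈ 15.366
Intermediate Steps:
d = 7666 (d = 11554 - 3888 = 7666)
c = -225082061/112548379 (c = -2 + (29394/29363)/7666 = -2 + (29394*(1/29363))*(1/7666) = -2 + (29394/29363)*(1/7666) = -2 + 14697/112548379 = -225082061/112548379 ≈ -1.9999)
(35774 + c)/(371 - 103*(60 - 79)) = (35774 - 225082061/112548379)/(371 - 103*(60 - 79)) = 4026080628285/(112548379*(371 - 103*(-19))) = 4026080628285/(112548379*(371 + 1957)) = (4026080628285/112548379)/2328 = (4026080628285/112548379)*(1/2328) = 1342026876095/87337542104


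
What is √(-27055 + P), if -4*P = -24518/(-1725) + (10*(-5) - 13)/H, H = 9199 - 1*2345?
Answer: I*√1144024292243118/205620 ≈ 164.49*I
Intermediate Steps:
H = 6854 (H = 9199 - 2345 = 6854)
P = -7301639/2056200 (P = -(-24518/(-1725) + (10*(-5) - 13)/6854)/4 = -(-24518*(-1/1725) + (-50 - 13)*(1/6854))/4 = -(1066/75 - 63*1/6854)/4 = -(1066/75 - 63/6854)/4 = -¼*7301639/514050 = -7301639/2056200 ≈ -3.5510)
√(-27055 + P) = √(-27055 - 7301639/2056200) = √(-55637792639/2056200) = I*√1144024292243118/205620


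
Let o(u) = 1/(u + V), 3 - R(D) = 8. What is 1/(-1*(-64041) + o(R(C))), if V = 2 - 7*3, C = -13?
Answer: 24/1536983 ≈ 1.5615e-5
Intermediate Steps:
R(D) = -5 (R(D) = 3 - 1*8 = 3 - 8 = -5)
V = -19 (V = 2 - 21 = -19)
o(u) = 1/(-19 + u) (o(u) = 1/(u - 19) = 1/(-19 + u))
1/(-1*(-64041) + o(R(C))) = 1/(-1*(-64041) + 1/(-19 - 5)) = 1/(64041 + 1/(-24)) = 1/(64041 - 1/24) = 1/(1536983/24) = 24/1536983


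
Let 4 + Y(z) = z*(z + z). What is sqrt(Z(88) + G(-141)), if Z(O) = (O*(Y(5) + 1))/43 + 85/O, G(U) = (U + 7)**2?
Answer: sqrt(64624218142)/1892 ≈ 134.36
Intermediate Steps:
Y(z) = -4 + 2*z**2 (Y(z) = -4 + z*(z + z) = -4 + z*(2*z) = -4 + 2*z**2)
G(U) = (7 + U)**2
Z(O) = 85/O + 47*O/43 (Z(O) = (O*((-4 + 2*5**2) + 1))/43 + 85/O = (O*((-4 + 2*25) + 1))*(1/43) + 85/O = (O*((-4 + 50) + 1))*(1/43) + 85/O = (O*(46 + 1))*(1/43) + 85/O = (O*47)*(1/43) + 85/O = (47*O)*(1/43) + 85/O = 47*O/43 + 85/O = 85/O + 47*O/43)
sqrt(Z(88) + G(-141)) = sqrt((85/88 + (47/43)*88) + (7 - 141)**2) = sqrt((85*(1/88) + 4136/43) + (-134)**2) = sqrt((85/88 + 4136/43) + 17956) = sqrt(367623/3784 + 17956) = sqrt(68313127/3784) = sqrt(64624218142)/1892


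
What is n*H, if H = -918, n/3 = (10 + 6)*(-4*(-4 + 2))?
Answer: -352512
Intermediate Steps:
n = 384 (n = 3*((10 + 6)*(-4*(-4 + 2))) = 3*(16*(-4*(-2))) = 3*(16*8) = 3*128 = 384)
n*H = 384*(-918) = -352512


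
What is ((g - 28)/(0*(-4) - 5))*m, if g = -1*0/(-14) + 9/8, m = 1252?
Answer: 13459/2 ≈ 6729.5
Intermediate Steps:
g = 9/8 (g = 0*(-1/14) + 9*(⅛) = 0 + 9/8 = 9/8 ≈ 1.1250)
((g - 28)/(0*(-4) - 5))*m = ((9/8 - 28)/(0*(-4) - 5))*1252 = -215/(8*(0 - 5))*1252 = -215/8/(-5)*1252 = -215/8*(-⅕)*1252 = (43/8)*1252 = 13459/2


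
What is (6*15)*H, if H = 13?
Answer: 1170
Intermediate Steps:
(6*15)*H = (6*15)*13 = 90*13 = 1170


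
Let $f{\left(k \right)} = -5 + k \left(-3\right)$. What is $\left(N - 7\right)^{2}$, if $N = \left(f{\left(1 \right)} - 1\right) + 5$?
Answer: $121$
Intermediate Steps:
$f{\left(k \right)} = -5 - 3 k$
$N = -4$ ($N = \left(\left(-5 - 3\right) - 1\right) + 5 = \left(-8 - 1\right) + 5 = -9 + 5 = -4$)
$\left(N - 7\right)^{2} = \left(-4 - 7\right)^{2} = \left(-11\right)^{2} = 121$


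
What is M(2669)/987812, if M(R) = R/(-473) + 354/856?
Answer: -1058611/199976612528 ≈ -5.2937e-6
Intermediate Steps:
M(R) = 177/428 - R/473 (M(R) = R*(-1/473) + 354*(1/856) = -R/473 + 177/428 = 177/428 - R/473)
M(2669)/987812 = (177/428 - 1/473*2669)/987812 = (177/428 - 2669/473)*(1/987812) = -1058611/202444*1/987812 = -1058611/199976612528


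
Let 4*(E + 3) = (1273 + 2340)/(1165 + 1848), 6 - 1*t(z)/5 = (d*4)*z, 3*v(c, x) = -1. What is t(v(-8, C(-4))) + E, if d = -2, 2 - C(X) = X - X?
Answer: 504971/36156 ≈ 13.966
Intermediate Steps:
C(X) = 2 (C(X) = 2 - (X - X) = 2 - 1*0 = 2 + 0 = 2)
v(c, x) = -⅓ (v(c, x) = (⅓)*(-1) = -⅓)
t(z) = 30 + 40*z (t(z) = 30 - 5*(-2*4)*z = 30 - (-40)*z = 30 + 40*z)
E = -32543/12052 (E = -3 + ((1273 + 2340)/(1165 + 1848))/4 = -3 + (3613/3013)/4 = -3 + (3613*(1/3013))/4 = -3 + (¼)*(3613/3013) = -3 + 3613/12052 = -32543/12052 ≈ -2.7002)
t(v(-8, C(-4))) + E = (30 + 40*(-⅓)) - 32543/12052 = (30 - 40/3) - 32543/12052 = 50/3 - 32543/12052 = 504971/36156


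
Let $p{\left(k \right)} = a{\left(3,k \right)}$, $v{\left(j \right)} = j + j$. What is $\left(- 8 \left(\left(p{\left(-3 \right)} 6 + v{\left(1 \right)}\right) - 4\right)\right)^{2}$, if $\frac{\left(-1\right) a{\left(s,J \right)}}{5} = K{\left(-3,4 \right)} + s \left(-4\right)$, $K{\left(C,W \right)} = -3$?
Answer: $12845056$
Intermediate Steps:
$v{\left(j \right)} = 2 j$
$a{\left(s,J \right)} = 15 + 20 s$ ($a{\left(s,J \right)} = - 5 \left(-3 + s \left(-4\right)\right) = - 5 \left(-3 - 4 s\right) = 15 + 20 s$)
$p{\left(k \right)} = 75$ ($p{\left(k \right)} = 15 + 20 \cdot 3 = 15 + 60 = 75$)
$\left(- 8 \left(\left(p{\left(-3 \right)} 6 + v{\left(1 \right)}\right) - 4\right)\right)^{2} = \left(- 8 \left(\left(75 \cdot 6 + 2 \cdot 1\right) - 4\right)\right)^{2} = \left(- 8 \left(\left(450 + 2\right) - 4\right)\right)^{2} = \left(- 8 \left(452 - 4\right)\right)^{2} = \left(\left(-8\right) 448\right)^{2} = \left(-3584\right)^{2} = 12845056$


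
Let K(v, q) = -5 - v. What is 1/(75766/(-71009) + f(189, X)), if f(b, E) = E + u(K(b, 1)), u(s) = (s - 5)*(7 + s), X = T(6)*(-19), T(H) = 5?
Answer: 71009/2635636296 ≈ 2.6942e-5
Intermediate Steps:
X = -95 (X = 5*(-19) = -95)
u(s) = (-5 + s)*(7 + s)
f(b, E) = -45 + E + (-5 - b)**2 - 2*b (f(b, E) = E + (-35 + (-5 - b)**2 + 2*(-5 - b)) = E + (-35 + (-5 - b)**2 + (-10 - 2*b)) = E + (-45 + (-5 - b)**2 - 2*b) = -45 + E + (-5 - b)**2 - 2*b)
1/(75766/(-71009) + f(189, X)) = 1/(75766/(-71009) + (-20 - 95 + 189**2 + 8*189)) = 1/(75766*(-1/71009) + (-20 - 95 + 35721 + 1512)) = 1/(-75766/71009 + 37118) = 1/(2635636296/71009) = 71009/2635636296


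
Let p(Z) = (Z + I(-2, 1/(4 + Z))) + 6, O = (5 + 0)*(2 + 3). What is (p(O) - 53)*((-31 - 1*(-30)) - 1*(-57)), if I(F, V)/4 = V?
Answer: -35504/29 ≈ -1224.3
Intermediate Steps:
I(F, V) = 4*V
O = 25 (O = 5*5 = 25)
p(Z) = 6 + Z + 4/(4 + Z) (p(Z) = (Z + 4/(4 + Z)) + 6 = 6 + Z + 4/(4 + Z))
(p(O) - 53)*((-31 - 1*(-30)) - 1*(-57)) = ((4 + (4 + 25)*(6 + 25))/(4 + 25) - 53)*((-31 - 1*(-30)) - 1*(-57)) = ((4 + 29*31)/29 - 53)*((-31 + 30) + 57) = ((4 + 899)/29 - 53)*(-1 + 57) = ((1/29)*903 - 53)*56 = (903/29 - 53)*56 = -634/29*56 = -35504/29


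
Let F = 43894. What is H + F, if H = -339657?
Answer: -295763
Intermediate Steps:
H + F = -339657 + 43894 = -295763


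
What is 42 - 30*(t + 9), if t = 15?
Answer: -678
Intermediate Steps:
42 - 30*(t + 9) = 42 - 30*(15 + 9) = 42 - 30*24 = 42 - 720 = -678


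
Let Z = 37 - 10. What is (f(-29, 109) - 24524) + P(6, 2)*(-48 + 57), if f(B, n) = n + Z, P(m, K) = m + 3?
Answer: -24307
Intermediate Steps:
Z = 27
P(m, K) = 3 + m
f(B, n) = 27 + n (f(B, n) = n + 27 = 27 + n)
(f(-29, 109) - 24524) + P(6, 2)*(-48 + 57) = ((27 + 109) - 24524) + (3 + 6)*(-48 + 57) = (136 - 24524) + 9*9 = -24388 + 81 = -24307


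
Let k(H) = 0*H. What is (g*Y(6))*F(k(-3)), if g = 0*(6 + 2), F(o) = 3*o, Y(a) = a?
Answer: 0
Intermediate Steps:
k(H) = 0
g = 0 (g = 0*8 = 0)
(g*Y(6))*F(k(-3)) = (0*6)*(3*0) = 0*0 = 0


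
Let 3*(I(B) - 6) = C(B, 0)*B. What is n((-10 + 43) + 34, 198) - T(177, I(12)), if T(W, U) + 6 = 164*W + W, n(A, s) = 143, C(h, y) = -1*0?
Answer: -29056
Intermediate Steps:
C(h, y) = 0
I(B) = 6 (I(B) = 6 + (0*B)/3 = 6 + (⅓)*0 = 6 + 0 = 6)
T(W, U) = -6 + 165*W (T(W, U) = -6 + (164*W + W) = -6 + 165*W)
n((-10 + 43) + 34, 198) - T(177, I(12)) = 143 - (-6 + 165*177) = 143 - (-6 + 29205) = 143 - 1*29199 = 143 - 29199 = -29056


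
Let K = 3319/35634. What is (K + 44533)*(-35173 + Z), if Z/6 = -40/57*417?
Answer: -1113438180220927/677046 ≈ -1.6446e+9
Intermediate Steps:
K = 3319/35634 (K = 3319*(1/35634) = 3319/35634 ≈ 0.093141)
Z = -33360/19 (Z = 6*(-40/57*417) = 6*(-5560/19) = -33360/19 ≈ -1755.8)
(K + 44533)*(-35173 + Z) = (3319/35634 + 44533)*(-35173 - 33360/19) = (1586892241/35634)*(-701647/19) = -1113438180220927/677046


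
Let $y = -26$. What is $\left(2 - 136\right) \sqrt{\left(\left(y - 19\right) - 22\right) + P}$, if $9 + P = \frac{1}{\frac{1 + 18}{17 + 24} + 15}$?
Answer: $- \frac{67 i \sqrt{30522662}}{317} \approx - 1167.7 i$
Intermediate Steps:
$P = - \frac{5665}{634}$ ($P = -9 + \frac{1}{\frac{1 + 18}{17 + 24} + 15} = -9 + \frac{1}{\frac{19}{41} + 15} = -9 + \frac{1}{\frac{634}{41}} = -9 + \frac{41}{634} = - \frac{5665}{634} \approx -8.9353$)
$\left(2 - 136\right) \sqrt{\left(\left(y - 19\right) - 22\right) + P} = \left(2 - 136\right) \sqrt{\left(\left(-26 - 19\right) - 22\right) - \frac{5665}{634}} = - 134 \sqrt{\left(-45 - 22\right) - \frac{5665}{634}} = - 134 \sqrt{-67 - \frac{5665}{634}} = - 134 \sqrt{- \frac{48143}{634}} = - 134 \frac{i \sqrt{30522662}}{634} = - \frac{67 i \sqrt{30522662}}{317}$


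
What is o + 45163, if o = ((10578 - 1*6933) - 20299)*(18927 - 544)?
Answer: -306105319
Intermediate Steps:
o = -306150482 (o = ((10578 - 6933) - 20299)*18383 = (3645 - 20299)*18383 = -16654*18383 = -306150482)
o + 45163 = -306150482 + 45163 = -306105319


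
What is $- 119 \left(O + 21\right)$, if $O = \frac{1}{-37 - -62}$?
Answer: $- \frac{62594}{25} \approx -2503.8$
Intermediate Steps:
$O = \frac{1}{25}$ ($O = \frac{1}{-37 + 62} = \frac{1}{25} \approx 0.04$)
$- 119 \left(O + 21\right) = - 119 \left(\frac{1}{25} + 21\right) = \left(-119\right) \frac{526}{25} = - \frac{62594}{25}$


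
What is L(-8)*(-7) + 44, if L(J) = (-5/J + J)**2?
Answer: -21551/64 ≈ -336.73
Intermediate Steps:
L(J) = (J - 5/J)**2
L(-8)*(-7) + 44 = ((-5 + (-8)**2)**2/(-8)**2)*(-7) + 44 = ((-5 + 64)**2/64)*(-7) + 44 = ((1/64)*59**2)*(-7) + 44 = ((1/64)*3481)*(-7) + 44 = (3481/64)*(-7) + 44 = -24367/64 + 44 = -21551/64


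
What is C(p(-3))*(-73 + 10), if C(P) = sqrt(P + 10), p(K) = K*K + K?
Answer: -252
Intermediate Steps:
p(K) = K + K**2 (p(K) = K**2 + K = K + K**2)
C(P) = sqrt(10 + P)
C(p(-3))*(-73 + 10) = sqrt(10 - 3*(1 - 3))*(-73 + 10) = sqrt(10 - 3*(-2))*(-63) = sqrt(10 + 6)*(-63) = sqrt(16)*(-63) = 4*(-63) = -252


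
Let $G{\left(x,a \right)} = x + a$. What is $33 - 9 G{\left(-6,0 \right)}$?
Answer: $87$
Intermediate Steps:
$G{\left(x,a \right)} = a + x$
$33 - 9 G{\left(-6,0 \right)} = 33 - 9 \left(0 - 6\right) = 33 - -54 = 33 + 54 = 87$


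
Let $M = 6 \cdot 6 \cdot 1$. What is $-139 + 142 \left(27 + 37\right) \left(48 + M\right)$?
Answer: $763253$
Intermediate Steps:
$M = 36$ ($M = 36 \cdot 1 = 36$)
$-139 + 142 \left(27 + 37\right) \left(48 + M\right) = -139 + 142 \left(27 + 37\right) \left(48 + 36\right) = -139 + 142 \cdot 64 \cdot 84 = -139 + 142 \cdot 5376 = -139 + 763392 = 763253$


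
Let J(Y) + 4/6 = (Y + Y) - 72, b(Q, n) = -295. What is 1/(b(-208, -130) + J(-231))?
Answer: -3/2489 ≈ -0.0012053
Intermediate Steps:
J(Y) = -218/3 + 2*Y (J(Y) = -2/3 + ((Y + Y) - 72) = -2/3 + (2*Y - 72) = -2/3 + (-72 + 2*Y) = -218/3 + 2*Y)
1/(b(-208, -130) + J(-231)) = 1/(-295 + (-218/3 + 2*(-231))) = 1/(-295 + (-218/3 - 462)) = 1/(-295 - 1604/3) = 1/(-2489/3) = -3/2489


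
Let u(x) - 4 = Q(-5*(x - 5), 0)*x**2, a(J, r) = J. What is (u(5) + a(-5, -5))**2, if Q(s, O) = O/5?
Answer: 1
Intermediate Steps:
Q(s, O) = O/5 (Q(s, O) = O*(1/5) = O/5)
u(x) = 4 (u(x) = 4 + ((1/5)*0)*x**2 = 4 + 0*x**2 = 4 + 0 = 4)
(u(5) + a(-5, -5))**2 = (4 - 5)**2 = (-1)**2 = 1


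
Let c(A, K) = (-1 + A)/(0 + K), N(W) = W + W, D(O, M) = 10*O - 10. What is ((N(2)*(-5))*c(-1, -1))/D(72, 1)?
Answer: -4/71 ≈ -0.056338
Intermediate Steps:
D(O, M) = -10 + 10*O
N(W) = 2*W
c(A, K) = (-1 + A)/K
((N(2)*(-5))*c(-1, -1))/D(72, 1) = (((2*2)*(-5))*((-1 - 1)/(-1)))/(-10 + 10*72) = ((4*(-5))*(-1*(-2)))/(-10 + 720) = -20*2/710 = -40*1/710 = -4/71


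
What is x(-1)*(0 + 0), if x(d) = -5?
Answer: 0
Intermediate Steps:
x(-1)*(0 + 0) = -5*(0 + 0) = -5*0 = 0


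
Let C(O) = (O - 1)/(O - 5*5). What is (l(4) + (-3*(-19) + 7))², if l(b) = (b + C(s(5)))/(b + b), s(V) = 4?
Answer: 13039321/3136 ≈ 4157.9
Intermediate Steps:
C(O) = (-1 + O)/(-25 + O) (C(O) = (-1 + O)/(O - 25) = (-1 + O)/(-25 + O))
l(b) = (-⅐ + b)/(2*b) (l(b) = (b + (-1 + 4)/(-25 + 4))/(b + b) = (b + 3/(-21))/((2*b)) = (b - 1/21*3)*(1/(2*b)) = (b - ⅐)*(1/(2*b)) = (-⅐ + b)*(1/(2*b)) = (-⅐ + b)/(2*b))
(l(4) + (-3*(-19) + 7))² = ((1/14)*(-1 + 7*4)/4 + (-3*(-19) + 7))² = ((1/14)*(¼)*(-1 + 28) + (57 + 7))² = ((1/14)*(¼)*27 + 64)² = (27/56 + 64)² = (3611/56)² = 13039321/3136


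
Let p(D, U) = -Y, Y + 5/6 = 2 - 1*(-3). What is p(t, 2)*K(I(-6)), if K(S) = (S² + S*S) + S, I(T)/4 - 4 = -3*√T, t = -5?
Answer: 5000 + 3250*I*√6 ≈ 5000.0 + 7960.8*I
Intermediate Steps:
I(T) = 16 - 12*√T (I(T) = 16 + 4*(-3*√T) = 16 - 12*√T)
K(S) = S + 2*S² (K(S) = (S² + S²) + S = 2*S² + S = S + 2*S²)
Y = 25/6 (Y = -⅚ + (2 - 1*(-3)) = -⅚ + (2 + 3) = -⅚ + 5 = 25/6 ≈ 4.1667)
p(D, U) = -25/6 (p(D, U) = -1*25/6 = -25/6)
p(t, 2)*K(I(-6)) = -25*(16 - 12*I*√6)*(1 + 2*(16 - 12*I*√6))/6 = -25*(16 - 12*I*√6)*(1 + (32 - 24*I*√6))/6 = -25*(16 - 12*I*√6)*(33 - 24*I*√6)/6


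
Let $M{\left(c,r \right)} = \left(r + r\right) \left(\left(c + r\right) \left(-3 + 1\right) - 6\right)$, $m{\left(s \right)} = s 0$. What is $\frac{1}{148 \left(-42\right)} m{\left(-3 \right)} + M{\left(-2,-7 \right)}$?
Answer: $-168$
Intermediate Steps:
$m{\left(s \right)} = 0$
$M{\left(c,r \right)} = 2 r \left(-6 - 2 c - 2 r\right)$ ($M{\left(c,r \right)} = 2 r \left(\left(c + r\right) \left(-2\right) - 6\right) = 2 r \left(\left(- 2 c - 2 r\right) - 6\right) = 2 r \left(-6 - 2 c - 2 r\right)$)
$\frac{1}{148 \left(-42\right)} m{\left(-3 \right)} + M{\left(-2,-7 \right)} = \frac{1}{148 \left(-42\right)} 0 - - 28 \left(3 - 2 - 7\right) = \frac{1}{148} \left(- \frac{1}{42}\right) 0 - \left(-28\right) \left(-6\right) = \left(- \frac{1}{6216}\right) 0 - 168 = 0 - 168 = -168$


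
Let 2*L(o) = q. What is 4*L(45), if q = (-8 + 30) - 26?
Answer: -8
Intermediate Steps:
q = -4 (q = 22 - 26 = -4)
L(o) = -2 (L(o) = (1/2)*(-4) = -2)
4*L(45) = 4*(-2) = -8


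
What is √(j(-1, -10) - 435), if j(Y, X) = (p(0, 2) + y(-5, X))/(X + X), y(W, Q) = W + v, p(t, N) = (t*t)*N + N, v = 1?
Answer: I*√43490/10 ≈ 20.854*I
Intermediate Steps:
p(t, N) = N + N*t² (p(t, N) = t²*N + N = N*t² + N = N + N*t²)
y(W, Q) = 1 + W (y(W, Q) = W + 1 = 1 + W)
j(Y, X) = -1/X (j(Y, X) = (2*(1 + 0²) + (1 - 5))/(X + X) = (2*(1 + 0) - 4)/((2*X)) = (2*1 - 4)*(1/(2*X)) = (2 - 4)*(1/(2*X)) = -1/X)
√(j(-1, -10) - 435) = √(-1/(-10) - 435) = √(-1*(-⅒) - 435) = √(⅒ - 435) = √(-4349/10) = I*√43490/10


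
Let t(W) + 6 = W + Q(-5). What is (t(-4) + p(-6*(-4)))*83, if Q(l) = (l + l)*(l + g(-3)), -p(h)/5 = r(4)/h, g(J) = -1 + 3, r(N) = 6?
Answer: 6225/4 ≈ 1556.3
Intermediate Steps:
g(J) = 2
p(h) = -30/h
Q(l) = 2*l*(2 + l) (Q(l) = (l + l)*(l + 2) = (2*l)*(2 + l) = 2*l*(2 + l))
t(W) = 24 + W (t(W) = -6 + (W + 2*(-5)*(2 - 5)) = -6 + (W + 2*(-5)*(-3)) = -6 + (W + 30) = -6 + (30 + W) = 24 + W)
(t(-4) + p(-6*(-4)))*83 = ((24 - 4) - 30/((-6*(-4))))*83 = (20 - 30/24)*83 = (20 - 30*1/24)*83 = (20 - 5/4)*83 = (75/4)*83 = 6225/4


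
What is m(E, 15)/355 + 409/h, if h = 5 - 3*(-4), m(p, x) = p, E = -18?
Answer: 144889/6035 ≈ 24.008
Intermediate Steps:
h = 17 (h = 5 + 12 = 17)
m(E, 15)/355 + 409/h = -18/355 + 409/17 = 144889/6035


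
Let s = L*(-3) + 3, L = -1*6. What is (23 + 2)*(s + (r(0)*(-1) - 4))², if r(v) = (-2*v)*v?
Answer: 7225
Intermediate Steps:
r(v) = -2*v²
L = -6
s = 21 (s = -6*(-3) + 3 = 18 + 3 = 21)
(23 + 2)*(s + (r(0)*(-1) - 4))² = (23 + 2)*(21 + (-2*0²*(-1) - 4))² = 25*(21 + (-2*0*(-1) - 4))² = 25*(21 + (0*(-1) - 4))² = 25*(21 + (0 - 4))² = 25*(21 - 4)² = 25*17² = 25*289 = 7225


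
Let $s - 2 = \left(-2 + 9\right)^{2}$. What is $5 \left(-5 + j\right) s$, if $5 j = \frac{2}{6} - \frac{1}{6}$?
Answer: $- \frac{2533}{2} \approx -1266.5$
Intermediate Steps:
$j = \frac{1}{30}$ ($j = \frac{\frac{2}{6} - \frac{1}{6}}{5} = \frac{2 \cdot \frac{1}{6} - \frac{1}{6}}{5} = \frac{\frac{1}{3} - \frac{1}{6}}{5} = \frac{1}{5} \cdot \frac{1}{6} = \frac{1}{30} \approx 0.033333$)
$s = 51$ ($s = 2 + \left(-2 + 9\right)^{2} = 2 + 7^{2} = 2 + 49 = 51$)
$5 \left(-5 + j\right) s = 5 \left(-5 + \frac{1}{30}\right) 51 = 5 \left(- \frac{149}{30}\right) 51 = \left(- \frac{149}{6}\right) 51 = - \frac{2533}{2}$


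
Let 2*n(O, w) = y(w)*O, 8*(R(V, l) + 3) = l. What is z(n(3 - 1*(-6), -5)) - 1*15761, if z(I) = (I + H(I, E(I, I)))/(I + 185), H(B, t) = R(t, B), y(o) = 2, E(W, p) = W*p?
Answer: -24461015/1552 ≈ -15761.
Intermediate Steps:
R(V, l) = -3 + l/8
H(B, t) = -3 + B/8
n(O, w) = O (n(O, w) = (2*O)/2 = O)
z(I) = (-3 + 9*I/8)/(185 + I) (z(I) = (I + (-3 + I/8))/(I + 185) = (-3 + 9*I/8)/(185 + I))
z(n(3 - 1*(-6), -5)) - 1*15761 = 3*(-8 + 3*(3 - 1*(-6)))/(8*(185 + (3 - 1*(-6)))) - 1*15761 = 3*(-8 + 3*(3 + 6))/(8*(185 + (3 + 6))) - 15761 = 3*(-8 + 3*9)/(8*(185 + 9)) - 15761 = (3/8)*(-8 + 27)/194 - 15761 = (3/8)*(1/194)*19 - 15761 = 57/1552 - 15761 = -24461015/1552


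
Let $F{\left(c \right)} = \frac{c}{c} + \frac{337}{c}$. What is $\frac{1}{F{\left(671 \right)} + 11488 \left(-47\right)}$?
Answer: $- \frac{671}{362296048} \approx -1.8521 \cdot 10^{-6}$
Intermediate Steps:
$F{\left(c \right)} = 1 + \frac{337}{c}$
$\frac{1}{F{\left(671 \right)} + 11488 \left(-47\right)} = \frac{1}{\frac{337 + 671}{671} + 11488 \left(-47\right)} = \frac{1}{\frac{1}{671} \cdot 1008 - 539936} = \frac{1}{\frac{1008}{671} - 539936} = \frac{1}{- \frac{362296048}{671}} = - \frac{671}{362296048}$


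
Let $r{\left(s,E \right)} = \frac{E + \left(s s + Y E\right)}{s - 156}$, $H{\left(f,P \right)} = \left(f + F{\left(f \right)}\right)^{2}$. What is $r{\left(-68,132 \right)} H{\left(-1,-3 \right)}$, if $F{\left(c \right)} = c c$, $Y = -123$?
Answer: $0$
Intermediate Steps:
$F{\left(c \right)} = c^{2}$
$H{\left(f,P \right)} = \left(f + f^{2}\right)^{2}$
$r{\left(s,E \right)} = \frac{s^{2} - 122 E}{-156 + s}$ ($r{\left(s,E \right)} = \frac{E - \left(123 E - s s\right)}{s - 156} = \frac{E - \left(- s^{2} + 123 E\right)}{-156 + s} = \frac{s^{2} - 122 E}{-156 + s}$)
$r{\left(-68,132 \right)} H{\left(-1,-3 \right)} = \frac{\left(-68\right)^{2} - 16104}{-156 - 68} \left(-1\right)^{2} \left(1 - 1\right)^{2} = \frac{4624 - 16104}{-224} \cdot 1 \cdot 0^{2} = \left(- \frac{1}{224}\right) \left(-11480\right) 1 \cdot 0 = \frac{205}{4} \cdot 0 = 0$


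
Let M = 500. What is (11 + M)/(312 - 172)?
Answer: 73/20 ≈ 3.6500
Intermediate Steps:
(11 + M)/(312 - 172) = (11 + 500)/(312 - 172) = 511/140 = 511*(1/140) = 73/20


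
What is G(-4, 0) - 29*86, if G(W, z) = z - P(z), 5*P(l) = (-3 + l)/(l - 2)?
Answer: -24943/10 ≈ -2494.3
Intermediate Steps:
P(l) = (-3 + l)/(5*(-2 + l)) (P(l) = ((-3 + l)/(l - 2))/5 = ((-3 + l)/(-2 + l))/5 = (-3 + l)/(5*(-2 + l)))
G(W, z) = z - (-3 + z)/(5*(-2 + z))
G(-4, 0) - 29*86 = (3 - 1*0 + 5*0*(-2 + 0))/(5*(-2 + 0)) - 29*86 = (⅕)*(3 + 0 + 5*0*(-2))/(-2) - 2494 = (⅕)*(-½)*(3 + 0 + 0) - 2494 = (⅕)*(-½)*3 - 2494 = -3/10 - 2494 = -24943/10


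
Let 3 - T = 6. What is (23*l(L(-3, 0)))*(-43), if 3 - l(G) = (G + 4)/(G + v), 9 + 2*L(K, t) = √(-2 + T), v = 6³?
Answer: 1978*(-√5 + 635*I)/(√5 - 423*I) ≈ -2969.3 + 5.2403*I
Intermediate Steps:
T = -3 (T = 3 - 1*6 = 3 - 6 = -3)
v = 216
L(K, t) = -9/2 + I*√5/2 (L(K, t) = -9/2 + √(-2 - 3)/2 = -9/2 + √(-5)/2 = -9/2 + (I*√5)/2 = -9/2 + I*√5/2)
l(G) = 3 - (4 + G)/(216 + G) (l(G) = 3 - (G + 4)/(G + 216) = 3 - (4 + G)/(216 + G))
(23*l(L(-3, 0)))*(-43) = (23*(2*(322 + (-9/2 + I*√5/2))/(216 + (-9/2 + I*√5/2))))*(-43) = (23*(2*(635/2 + I*√5/2)/(423/2 + I*√5/2)))*(-43) = (46*(635/2 + I*√5/2)/(423/2 + I*√5/2))*(-43) = -1978*(635/2 + I*√5/2)/(423/2 + I*√5/2)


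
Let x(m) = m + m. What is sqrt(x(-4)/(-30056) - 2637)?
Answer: 2*I*sqrt(32198426)/221 ≈ 51.352*I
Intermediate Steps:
x(m) = 2*m
sqrt(x(-4)/(-30056) - 2637) = sqrt((2*(-4))/(-30056) - 2637) = sqrt(-8*(-1/30056) - 2637) = sqrt(1/3757 - 2637) = sqrt(-9907208/3757) = 2*I*sqrt(32198426)/221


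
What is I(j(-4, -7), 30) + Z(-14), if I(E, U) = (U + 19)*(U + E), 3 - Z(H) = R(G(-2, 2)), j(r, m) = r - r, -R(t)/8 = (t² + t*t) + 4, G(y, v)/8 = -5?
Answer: 27105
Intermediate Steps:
G(y, v) = -40 (G(y, v) = 8*(-5) = -40)
R(t) = -32 - 16*t² (R(t) = -8*((t² + t*t) + 4) = -8*((t² + t²) + 4) = -8*(2*t² + 4) = -8*(4 + 2*t²) = -32 - 16*t²)
j(r, m) = 0
Z(H) = 25635 (Z(H) = 3 - (-32 - 16*(-40)²) = 3 - (-32 - 16*1600) = 3 - (-32 - 25600) = 3 - 1*(-25632) = 3 + 25632 = 25635)
I(E, U) = (19 + U)*(E + U)
I(j(-4, -7), 30) + Z(-14) = (30² + 19*0 + 19*30 + 0*30) + 25635 = (900 + 0 + 570 + 0) + 25635 = 1470 + 25635 = 27105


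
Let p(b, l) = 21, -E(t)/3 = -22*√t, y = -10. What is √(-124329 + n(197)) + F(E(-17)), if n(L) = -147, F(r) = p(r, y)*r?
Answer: 2*I*(√31119 + 693*√17) ≈ 6067.4*I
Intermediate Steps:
E(t) = 66*√t (E(t) = -(-66)*√t = 66*√t)
F(r) = 21*r
√(-124329 + n(197)) + F(E(-17)) = √(-124329 - 147) + 21*(66*√(-17)) = √(-124476) + 21*(66*(I*√17)) = 2*I*√31119 + 21*(66*I*√17) = 2*I*√31119 + 1386*I*√17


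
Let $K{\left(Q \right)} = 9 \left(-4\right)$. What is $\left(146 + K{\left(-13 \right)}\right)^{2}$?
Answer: $12100$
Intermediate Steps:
$K{\left(Q \right)} = -36$
$\left(146 + K{\left(-13 \right)}\right)^{2} = \left(146 - 36\right)^{2} = 110^{2} = 12100$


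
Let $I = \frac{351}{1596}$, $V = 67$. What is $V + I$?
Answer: $\frac{35761}{532} \approx 67.22$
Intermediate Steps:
$I = \frac{117}{532}$ ($I = 351 \cdot \frac{1}{1596} = \frac{117}{532} \approx 0.21992$)
$V + I = 67 + \frac{117}{532} = \frac{35761}{532}$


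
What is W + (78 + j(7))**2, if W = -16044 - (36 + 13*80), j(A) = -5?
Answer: -11791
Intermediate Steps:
W = -17120 (W = -16044 - (36 + 1040) = -16044 - 1*1076 = -16044 - 1076 = -17120)
W + (78 + j(7))**2 = -17120 + (78 - 5)**2 = -17120 + 73**2 = -17120 + 5329 = -11791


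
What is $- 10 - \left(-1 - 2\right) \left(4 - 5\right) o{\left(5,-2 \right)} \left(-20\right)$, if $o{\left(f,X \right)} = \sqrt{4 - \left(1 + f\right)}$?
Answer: $- 600 i \sqrt{2} \approx - 848.53 i$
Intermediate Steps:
$o{\left(f,X \right)} = \sqrt{3 - f}$
$- 10 - \left(-1 - 2\right) \left(4 - 5\right) o{\left(5,-2 \right)} \left(-20\right) = - 10 - \left(-1 - 2\right) \left(4 - 5\right) \sqrt{3 - 5} \left(-20\right) = - 10 - \left(-3\right) \left(-1\right) \sqrt{3 - 5} \left(-20\right) = - 10 \left(-1\right) 3 \sqrt{-2} \left(-20\right) = - 10 \left(- 3 i \sqrt{2}\right) \left(-20\right) = 30 i \sqrt{2} \left(-20\right) = - 600 i \sqrt{2}$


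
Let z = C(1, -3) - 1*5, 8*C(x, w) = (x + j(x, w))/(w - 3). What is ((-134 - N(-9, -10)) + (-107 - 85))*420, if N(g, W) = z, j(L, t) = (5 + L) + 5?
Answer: -134715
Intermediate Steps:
j(L, t) = 10 + L
C(x, w) = (10 + 2*x)/(8*(-3 + w)) (C(x, w) = ((x + (10 + x))/(w - 3))/8 = ((10 + 2*x)/(-3 + w))/8 = (10 + 2*x)/(8*(-3 + w)))
z = -21/4 (z = (5 + 1)/(4*(-3 - 3)) - 1*5 = (¼)*6/(-6) - 5 = (¼)*(-⅙)*6 - 5 = -¼ - 5 = -21/4 ≈ -5.2500)
N(g, W) = -21/4
((-134 - N(-9, -10)) + (-107 - 85))*420 = ((-134 - 1*(-21/4)) + (-107 - 85))*420 = ((-134 + 21/4) - 192)*420 = (-515/4 - 192)*420 = -1283/4*420 = -134715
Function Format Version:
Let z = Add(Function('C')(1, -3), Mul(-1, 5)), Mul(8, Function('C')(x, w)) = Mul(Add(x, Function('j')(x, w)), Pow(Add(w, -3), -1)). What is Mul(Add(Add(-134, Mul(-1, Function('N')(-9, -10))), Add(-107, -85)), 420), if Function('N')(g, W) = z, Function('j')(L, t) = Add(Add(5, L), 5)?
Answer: -134715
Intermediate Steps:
Function('j')(L, t) = Add(10, L)
Function('C')(x, w) = Mul(Rational(1, 8), Pow(Add(-3, w), -1), Add(10, Mul(2, x))) (Function('C')(x, w) = Mul(Rational(1, 8), Mul(Add(x, Add(10, x)), Pow(Add(w, -3), -1))) = Mul(Rational(1, 8), Mul(Add(10, Mul(2, x)), Pow(Add(-3, w), -1))) = Mul(Rational(1, 8), Mul(Pow(Add(-3, w), -1), Add(10, Mul(2, x)))) = Mul(Rational(1, 8), Pow(Add(-3, w), -1), Add(10, Mul(2, x))))
z = Rational(-21, 4) (z = Add(Mul(Rational(1, 4), Pow(Add(-3, -3), -1), Add(5, 1)), Mul(-1, 5)) = Add(Mul(Rational(1, 4), Pow(-6, -1), 6), -5) = Add(Mul(Rational(1, 4), Rational(-1, 6), 6), -5) = Add(Rational(-1, 4), -5) = Rational(-21, 4) ≈ -5.2500)
Function('N')(g, W) = Rational(-21, 4)
Mul(Add(Add(-134, Mul(-1, Function('N')(-9, -10))), Add(-107, -85)), 420) = Mul(Add(Add(-134, Mul(-1, Rational(-21, 4))), Add(-107, -85)), 420) = Mul(Add(Add(-134, Rational(21, 4)), -192), 420) = Mul(Add(Rational(-515, 4), -192), 420) = Mul(Rational(-1283, 4), 420) = -134715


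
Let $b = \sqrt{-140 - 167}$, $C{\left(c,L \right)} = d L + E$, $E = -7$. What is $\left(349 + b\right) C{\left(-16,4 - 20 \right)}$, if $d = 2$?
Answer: $-13611 - 39 i \sqrt{307} \approx -13611.0 - 683.33 i$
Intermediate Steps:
$C{\left(c,L \right)} = -7 + 2 L$ ($C{\left(c,L \right)} = 2 L - 7 = -7 + 2 L$)
$b = i \sqrt{307}$ ($b = \sqrt{-307} = i \sqrt{307} \approx 17.521 i$)
$\left(349 + b\right) C{\left(-16,4 - 20 \right)} = \left(349 + i \sqrt{307}\right) \left(-7 + 2 \left(4 - 20\right)\right) = \left(349 + i \sqrt{307}\right) \left(-7 + 2 \left(-16\right)\right) = \left(349 + i \sqrt{307}\right) \left(-7 - 32\right) = \left(349 + i \sqrt{307}\right) \left(-39\right) = -13611 - 39 i \sqrt{307}$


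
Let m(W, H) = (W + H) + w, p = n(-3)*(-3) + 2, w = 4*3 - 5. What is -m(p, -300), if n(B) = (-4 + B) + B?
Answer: 261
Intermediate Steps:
w = 7 (w = 12 - 5 = 7)
n(B) = -4 + 2*B
p = 32 (p = (-4 + 2*(-3))*(-3) + 2 = (-4 - 6)*(-3) + 2 = -10*(-3) + 2 = 30 + 2 = 32)
m(W, H) = 7 + H + W (m(W, H) = (W + H) + 7 = (H + W) + 7 = 7 + H + W)
-m(p, -300) = -(7 - 300 + 32) = -1*(-261) = 261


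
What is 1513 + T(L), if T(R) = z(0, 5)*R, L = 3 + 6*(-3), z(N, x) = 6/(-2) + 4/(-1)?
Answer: 1618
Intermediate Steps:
z(N, x) = -7 (z(N, x) = 6*(-½) + 4*(-1) = -3 - 4 = -7)
L = -15 (L = 3 - 18 = -15)
T(R) = -7*R
1513 + T(L) = 1513 - 7*(-15) = 1513 + 105 = 1618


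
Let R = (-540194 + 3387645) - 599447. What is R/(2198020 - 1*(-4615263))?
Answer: 2248004/6813283 ≈ 0.32994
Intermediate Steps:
R = 2248004 (R = 2847451 - 599447 = 2248004)
R/(2198020 - 1*(-4615263)) = 2248004/(2198020 - 1*(-4615263)) = 2248004/(2198020 + 4615263) = 2248004/6813283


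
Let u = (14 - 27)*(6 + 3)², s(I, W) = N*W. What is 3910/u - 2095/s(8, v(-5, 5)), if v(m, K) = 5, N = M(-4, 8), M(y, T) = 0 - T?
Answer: 409927/8424 ≈ 48.662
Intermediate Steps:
M(y, T) = -T
N = -8 (N = -1*8 = -8)
s(I, W) = -8*W
u = -1053 (u = -13*9² = -13*81 = -1053)
3910/u - 2095/s(8, v(-5, 5)) = 3910/(-1053) - 2095/((-8*5)) = 3910*(-1/1053) - 2095/(-40) = -3910/1053 - 2095*(-1/40) = -3910/1053 + 419/8 = 409927/8424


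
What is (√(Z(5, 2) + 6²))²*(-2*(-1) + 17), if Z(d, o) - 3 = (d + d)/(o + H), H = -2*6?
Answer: 722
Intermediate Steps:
H = -12
Z(d, o) = 3 + 2*d/(-12 + o) (Z(d, o) = 3 + (d + d)/(o - 12) = 3 + (2*d)/(-12 + o) = 3 + 2*d/(-12 + o))
(√(Z(5, 2) + 6²))²*(-2*(-1) + 17) = (√((-36 + 2*5 + 3*2)/(-12 + 2) + 6²))²*(-2*(-1) + 17) = (√((-36 + 10 + 6)/(-10) + 36))²*(2 + 17) = (√(-⅒*(-20) + 36))²*19 = (√(2 + 36))²*19 = (√38)²*19 = 38*19 = 722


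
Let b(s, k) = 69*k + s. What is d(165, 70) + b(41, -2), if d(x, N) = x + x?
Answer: 233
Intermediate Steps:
d(x, N) = 2*x
b(s, k) = s + 69*k
d(165, 70) + b(41, -2) = 2*165 + (41 + 69*(-2)) = 330 + (41 - 138) = 330 - 97 = 233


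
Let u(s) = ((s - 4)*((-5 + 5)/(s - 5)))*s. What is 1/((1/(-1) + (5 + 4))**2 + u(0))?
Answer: 1/64 ≈ 0.015625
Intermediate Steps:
u(s) = 0 (u(s) = ((-4 + s)*(0/(-5 + s)))*s = ((-4 + s)*0)*s = 0*s = 0)
1/((1/(-1) + (5 + 4))**2 + u(0)) = 1/((1/(-1) + (5 + 4))**2 + 0) = 1/((1*(-1) + 9)**2 + 0) = 1/((-1 + 9)**2 + 0) = 1/(8**2 + 0) = 1/(64 + 0) = 1/64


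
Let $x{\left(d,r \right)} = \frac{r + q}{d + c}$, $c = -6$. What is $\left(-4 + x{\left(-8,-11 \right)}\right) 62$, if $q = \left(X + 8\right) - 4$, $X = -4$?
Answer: $- \frac{1395}{7} \approx -199.29$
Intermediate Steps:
$q = 0$ ($q = \left(-4 + 8\right) - 4 = 4 - 4 = 0$)
$x{\left(d,r \right)} = \frac{r}{-6 + d}$ ($x{\left(d,r \right)} = \frac{r + 0}{d - 6} = \frac{r}{-6 + d}$)
$\left(-4 + x{\left(-8,-11 \right)}\right) 62 = \left(-4 - \frac{11}{-6 - 8}\right) 62 = \left(-4 - \frac{11}{-14}\right) 62 = \left(-4 - - \frac{11}{14}\right) 62 = \left(-4 + \frac{11}{14}\right) 62 = \left(- \frac{45}{14}\right) 62 = - \frac{1395}{7}$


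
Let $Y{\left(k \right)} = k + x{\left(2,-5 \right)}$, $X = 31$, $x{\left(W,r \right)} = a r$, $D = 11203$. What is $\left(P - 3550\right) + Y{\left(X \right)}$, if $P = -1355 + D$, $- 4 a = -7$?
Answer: $\frac{25281}{4} \approx 6320.3$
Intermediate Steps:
$a = \frac{7}{4}$ ($a = \left(- \frac{1}{4}\right) \left(-7\right) = \frac{7}{4} \approx 1.75$)
$x{\left(W,r \right)} = \frac{7 r}{4}$
$P = 9848$ ($P = -1355 + 11203 = 9848$)
$Y{\left(k \right)} = - \frac{35}{4} + k$ ($Y{\left(k \right)} = k + \frac{7}{4} \left(-5\right) = k - \frac{35}{4} = - \frac{35}{4} + k$)
$\left(P - 3550\right) + Y{\left(X \right)} = \left(9848 - 3550\right) + \left(- \frac{35}{4} + 31\right) = 6298 + \frac{89}{4} = \frac{25281}{4}$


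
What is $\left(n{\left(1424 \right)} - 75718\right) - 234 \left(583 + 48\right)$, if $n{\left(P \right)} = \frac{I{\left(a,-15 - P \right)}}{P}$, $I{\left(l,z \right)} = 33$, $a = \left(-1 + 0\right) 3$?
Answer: $- \frac{318081695}{1424} \approx -2.2337 \cdot 10^{5}$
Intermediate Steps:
$a = -3$ ($a = \left(-1\right) 3 = -3$)
$n{\left(P \right)} = \frac{33}{P}$
$\left(n{\left(1424 \right)} - 75718\right) - 234 \left(583 + 48\right) = \left(\frac{33}{1424} - 75718\right) - 234 \left(583 + 48\right) = \left(33 \cdot \frac{1}{1424} - 75718\right) - 147654 = \left(\frac{33}{1424} - 75718\right) - 147654 = - \frac{107822399}{1424} - 147654 = - \frac{318081695}{1424}$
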